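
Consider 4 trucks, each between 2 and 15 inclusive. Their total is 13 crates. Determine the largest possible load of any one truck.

To make one truck as large as possible, make the other 3 as small as possible.
The other 3 contribute at least 3 × 2 = 6, leaving at most 13 − 6 = 7.
Since 7 ≤ 15, this is achievable: one at 7 and 3 at 2.

7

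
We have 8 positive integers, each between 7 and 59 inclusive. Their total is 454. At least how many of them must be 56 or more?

4

Each value short of 56 is at most 55, costing at least 59 − 55 = 4 against the maximum total of 472.
We can afford to lose at most 472 − 454 = 18, so at most ⌊18/4⌋ = 4 fall short, and at least 4 are ≥ 56.
Exactly 4 works: 4 values at 59 and 4 at 55 total 456; lower one of the high values by 2 (still ≥ 56) to hit 454.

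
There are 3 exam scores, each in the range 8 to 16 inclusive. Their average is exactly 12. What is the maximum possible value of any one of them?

16

To make one score as large as possible, make the other 2 as small as possible.
The total is 3 × 12 = 36.
The other 2 contribute at least 2 × 8 = 16, leaving at most 36 − 16 = 20.
But each score is capped at 16, so the maximum is 16.
Achievable: one at 16 and the other 2 totalling 20, which fits since 2 × 8 ≤ 20 ≤ 2 × 16.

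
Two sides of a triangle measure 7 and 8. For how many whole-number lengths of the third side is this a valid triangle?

13

The triangle inequality gives |7 − 8| < c < 7 + 8, i.e. 1 < c < 15.
So c can be any integer from 2 to 14: 13 values.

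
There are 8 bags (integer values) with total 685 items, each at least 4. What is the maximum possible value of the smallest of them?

The 8 values sum to 685, so their minimum is at most ⌊685/8⌋ = 85.
Achievable: 3 of them at 85 and 5 at 86 total 685.

85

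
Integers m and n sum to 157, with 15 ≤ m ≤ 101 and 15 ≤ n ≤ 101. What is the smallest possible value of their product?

For a fixed sum, mn is smallest when m and n are as far apart as possible.
At the endpoint m = 56, n = 157 − 56 = 101, so mn = 56 × 101 = 5656.

5656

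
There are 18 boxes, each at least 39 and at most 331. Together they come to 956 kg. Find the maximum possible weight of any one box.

293

Maximizing one value means minimizing the remaining 17.
The other 17 contribute at least 17 × 39 = 663, leaving at most 956 − 663 = 293.
Since 293 ≤ 331, this is achievable: one at 293 and 17 at 39.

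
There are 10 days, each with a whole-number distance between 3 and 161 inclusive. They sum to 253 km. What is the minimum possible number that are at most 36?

If only k of them are at most 36, the other 10 − k are at least 37, so the total is at least (10 − k)·37 + k·3.
This is ≤ 253, so (10 − k)·37 + 3k ≤ 253, which gives k ≥ 4.
Exactly 4 works: 4 values at 3 and 6 at 37 total 234; raise one of the low values by 19 (still ≤ 36) to hit 253.

4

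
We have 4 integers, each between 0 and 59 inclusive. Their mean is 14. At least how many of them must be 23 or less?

2

The total is 4 × 14 = 56.
If only k of them are at most 23, the other 4 − k are at least 24, so the total is at least (4 − k)·24 + k·0.
This is ≤ 56, so (4 − k)·24 + 0k ≤ 56, which gives k ≥ 2.
Exactly 2 works: 2 values at 0 and 2 at 24 total 48; raise one of the low values by 8 (still ≤ 23) to hit 56.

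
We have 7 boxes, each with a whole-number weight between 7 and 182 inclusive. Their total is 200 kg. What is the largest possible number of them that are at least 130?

1

With k values at 130 or above and the rest at least 7, the sum is at least 49 + 123k.
Since the sum is 200, we need 123k ≤ 151, i.e. k ≤ 1.
k = 1 is achieved by 1 value at 130 and 6 at 7, total 172; add 28 to one value (staying below 130) to reach 200.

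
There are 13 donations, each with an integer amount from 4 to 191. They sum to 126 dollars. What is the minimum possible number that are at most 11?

Each value above 11 is at least 12, contributing at least 12 − 4 = 8 above the floor 4.
The sum exceeds the floor total 52 by 74, so at most ⌊74/8⌋ = 9 exceed 11, and at least 4 are ≤ 11.
Exactly 4 works: 4 values at 4 and 9 at 12 total 124; raise one of the low values by 2 (still ≤ 11) to hit 126.

4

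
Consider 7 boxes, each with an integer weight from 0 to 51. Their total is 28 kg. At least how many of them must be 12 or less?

Let j be the number exceeding 12. Then the total is ≥ 13·j + 0·(7 − j) = 0 + 13j.
So 13j ≤ 28 and j ≤ 2; hence at least 7 − 2 = 5 are ≤ 12.
Exactly 5 works: 5 values at 0 and 2 at 13 total 26; raise one of the low values by 2 (still ≤ 12) to hit 28.

5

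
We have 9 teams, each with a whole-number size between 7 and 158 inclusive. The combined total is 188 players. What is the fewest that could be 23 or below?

Each value above 23 is at least 24, contributing at least 24 − 7 = 17 above the floor 7.
The sum exceeds the floor total 63 by 125, so at most ⌊125/17⌋ = 7 exceed 23, and at least 2 are ≤ 23.
Exactly 2 works: 2 values at 7 and 7 at 24 total 182; raise one of the low values by 6 (still ≤ 23) to hit 188.

2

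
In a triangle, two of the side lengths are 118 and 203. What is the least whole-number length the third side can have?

The third side must exceed |118 − 203| = 85.
The smallest integer above 85 is 86.

86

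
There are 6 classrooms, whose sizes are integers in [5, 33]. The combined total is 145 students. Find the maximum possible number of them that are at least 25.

5

If k of the values are ≥ 25, the total is ≥ 25k + 5(6 − k).
Setting 25k + 5(6 − k) ≤ 145 gives 20k ≤ 115, so k ≤ 5.
k = 5 is achieved by 5 values at 25 and 1 at 5, total 130; add 15 to one value (staying below 25) to reach 145.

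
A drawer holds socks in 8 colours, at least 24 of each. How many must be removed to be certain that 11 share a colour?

81

In the worst case you draw 10 of each of the 8 colours: 8 × 10 = 80.
One more forces 11 of some colour, so 80 + 1 = 81.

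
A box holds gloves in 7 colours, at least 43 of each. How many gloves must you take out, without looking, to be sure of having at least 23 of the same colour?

You could draw 22 of every colour without reaching 23 of any — 154 in all.
One more forces 23 of some colour, so 154 + 1 = 155.

155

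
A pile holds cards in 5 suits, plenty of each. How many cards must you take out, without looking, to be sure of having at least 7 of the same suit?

In the worst case you draw 6 of each of the 5 suits: 5 × 6 = 30.
One more forces 7 of some suit, so 30 + 1 = 31.

31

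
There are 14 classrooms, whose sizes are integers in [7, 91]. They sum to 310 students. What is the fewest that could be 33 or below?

7

Each value above 33 is at least 34, contributing at least 34 − 7 = 27 above the floor 7.
The sum exceeds the floor total 98 by 212, so at most ⌊212/27⌋ = 7 exceed 33, and at least 7 are ≤ 33.
Exactly 7 works: 7 values at 7 and 7 at 34 total 287; raise one of the low values by 23 (still ≤ 33) to hit 310.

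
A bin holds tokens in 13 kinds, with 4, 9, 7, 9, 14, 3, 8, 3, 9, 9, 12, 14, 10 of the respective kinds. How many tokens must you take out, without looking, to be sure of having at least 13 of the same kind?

108

In the worst case you take as many as possible of each kind without reaching 13: 4 + 9 + 7 + 9 + 12 + 3 + 8 + 3 + 9 + 9 + 12 + 12 + 10 = 107.
The next one must give 13 of some kind, so 107 + 1 = 108.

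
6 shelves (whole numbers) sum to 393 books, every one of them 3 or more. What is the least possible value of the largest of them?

66

If every one of the 6 were at most 65, the total would be at most 6 × 65 = 390 < 393.
Achievable: 3 of them at 66 and 3 at 65 total 393.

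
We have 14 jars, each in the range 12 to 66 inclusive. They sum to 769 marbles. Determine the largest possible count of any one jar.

Maximizing one value means minimizing the remaining 13.
The other 13 contribute at least 13 × 12 = 156, leaving at most 769 − 156 = 613.
But each jar is capped at 66, so the maximum is 66.
Achievable: one at 66 and the other 13 totalling 703, which fits since 13 × 12 ≤ 703 ≤ 13 × 66.

66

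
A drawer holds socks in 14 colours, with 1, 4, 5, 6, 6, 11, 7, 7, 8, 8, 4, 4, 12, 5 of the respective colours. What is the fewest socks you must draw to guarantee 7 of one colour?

In the worst case you take as many as possible of each colour without reaching 7: 1 + 4 + 5 + 6 + 6 + 6 + 6 + 6 + 6 + 6 + 4 + 4 + 6 + 5 = 71.
The next one must give 7 of some colour, so 71 + 1 = 72.

72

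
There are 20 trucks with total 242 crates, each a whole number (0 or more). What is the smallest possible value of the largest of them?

13

If every one of the 20 were at most 12, the total would be at most 20 × 12 = 240 < 242.
Achievable: 2 of them at 13 and 18 at 12 total 242.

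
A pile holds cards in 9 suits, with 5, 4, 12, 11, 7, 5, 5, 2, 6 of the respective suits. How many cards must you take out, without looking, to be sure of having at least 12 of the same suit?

In the worst case you take as many as possible of each suit without reaching 12: 5 + 4 + 11 + 11 + 7 + 5 + 5 + 2 + 6 = 56.
The next one must give 12 of some suit, so 56 + 1 = 57.

57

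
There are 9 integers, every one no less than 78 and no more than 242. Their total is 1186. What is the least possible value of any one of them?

78

Minimizing one value means maximizing the remaining 8.
The other 8 can take up 8 × 242 = 1936 ≥ 1186 − 78, so one integer can sit at its floor of 78.
Achievable: one at 78 and the other 8 totalling 1108, which fits since 8 × 78 ≤ 1108 ≤ 8 × 242.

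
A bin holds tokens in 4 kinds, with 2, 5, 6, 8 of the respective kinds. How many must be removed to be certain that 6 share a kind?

18

In the worst case you take as many as possible of each kind without reaching 6: 2 + 5 + 5 + 5 = 17.
The next one must give 6 of some kind, so 17 + 1 = 18.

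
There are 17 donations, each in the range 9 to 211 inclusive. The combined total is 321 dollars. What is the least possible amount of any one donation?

Minimizing one value means maximizing the remaining 16.
The other 16 can take up 16 × 211 = 3376 ≥ 321 − 9, so one donation can sit at its floor of 9.
Achievable: one at 9 and the other 16 totalling 312, which fits since 16 × 9 ≤ 312 ≤ 16 × 211.

9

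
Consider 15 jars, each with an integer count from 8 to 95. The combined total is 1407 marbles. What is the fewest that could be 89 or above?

13

Suppose at most 15 − j of them reach 89; then j values are ≤ 88 and the rest ≤ 95.
The total is then ≤ 88·j + 95·(15 − j) = 1425 − 7j. For this to be ≥ 1407 we need j ≤ 2, so at least 15 − 2 = 13 must reach 89.
Exactly 13 works: 13 values at 95 and 2 at 88 total 1411; lower one of the high values by 4 (still ≥ 89) to hit 1407.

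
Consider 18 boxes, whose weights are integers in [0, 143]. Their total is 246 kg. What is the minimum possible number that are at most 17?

If only k of them are at most 17, the other 18 − k are at least 18, so the total is at least (18 − k)·18 + k·0.
This is ≤ 246, so (18 − k)·18 + 0k ≤ 246, which gives k ≥ 5.
Exactly 5 works: 5 values at 0 and 13 at 18 total 234; raise one of the low values by 12 (still ≤ 17) to hit 246.

5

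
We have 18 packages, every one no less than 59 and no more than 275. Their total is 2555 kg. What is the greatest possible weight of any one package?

Maximizing one value means minimizing the remaining 17.
The other 17 contribute at least 17 × 59 = 1003, leaving at most 2555 − 1003 = 1552.
But each package is capped at 275, so the maximum is 275.
Achievable: one at 275 and the other 17 totalling 2280, which fits since 17 × 59 ≤ 2280 ≤ 17 × 275.

275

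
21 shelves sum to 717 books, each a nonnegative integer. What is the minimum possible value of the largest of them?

35

The 21 values sum to 717, so their maximum is at least ⌈717/21⌉ = 35.
Taking 18 copies of 34 and 3 copies of 35 gives exactly 717, so 35 is attained.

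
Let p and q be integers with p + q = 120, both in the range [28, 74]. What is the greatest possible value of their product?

For a fixed sum, the product pq is largest when p and q are as close as possible.
Taking p = 60 and q = 60 (both in [28, 74]) gives pq = 3600.

3600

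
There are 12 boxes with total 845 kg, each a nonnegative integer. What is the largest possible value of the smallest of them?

70

If every one of the 12 were at least 71, the total would be at least 12 × 71 = 852 > 845.
Taking 7 copies of 70 and 5 copies of 71 gives exactly 845, so 70 is attained.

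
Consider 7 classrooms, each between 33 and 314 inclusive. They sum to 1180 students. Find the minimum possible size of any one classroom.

33

To make one classroom as small as possible, make the other 6 as large as possible.
The other 6 can take up 6 × 314 = 1884 ≥ 1180 − 33, so one classroom can sit at its floor of 33.
Achievable: one at 33 and the other 6 totalling 1147, which fits since 6 × 33 ≤ 1147 ≤ 6 × 314.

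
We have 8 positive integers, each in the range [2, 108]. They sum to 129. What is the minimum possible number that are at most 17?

1

If only k of them are at most 17, the other 8 − k are at least 18, so the total is at least (8 − k)·18 + k·2.
This is ≤ 129, so (8 − k)·18 + 2k ≤ 129, which gives k ≥ 1.
Exactly 1 works: 1 value at 2 and 7 at 18 total 128; raise one of the low values by 1 (still ≤ 17) to hit 129.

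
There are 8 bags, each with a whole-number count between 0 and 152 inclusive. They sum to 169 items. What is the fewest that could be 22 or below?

1

If only k of them are at most 22, the other 8 − k are at least 23, so the total is at least (8 − k)·23 + k·0.
This is ≤ 169, so (8 − k)·23 + 0k ≤ 169, which gives k ≥ 1.
Exactly 1 works: 1 value at 0 and 7 at 23 total 161; raise one of the low values by 8 (still ≤ 22) to hit 169.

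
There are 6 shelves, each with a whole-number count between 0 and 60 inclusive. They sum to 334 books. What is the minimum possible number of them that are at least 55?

Suppose at most 6 − j of them reach 55; then j values are ≤ 54 and the rest ≤ 60.
The total is then ≤ 54·j + 60·(6 − j) = 360 − 6j. For this to be ≥ 334 we need j ≤ 4, so at least 6 − 4 = 2 must reach 55.
Exactly 2 works: 2 values at 60 and 4 at 54 total 336; lower one of the high values by 2 (still ≥ 55) to hit 334.

2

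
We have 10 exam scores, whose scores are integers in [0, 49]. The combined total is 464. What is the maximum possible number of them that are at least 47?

9

If k of the values are ≥ 47, the total is ≥ 47k + 0(10 − k).
Setting 47k + 0(10 − k) ≤ 464 gives 47k ≤ 464, so k ≤ 9.
k = 9 is achieved by 9 values at 47 and 1 at 0, total 423; add 41 to one value (staying below 47) to reach 464.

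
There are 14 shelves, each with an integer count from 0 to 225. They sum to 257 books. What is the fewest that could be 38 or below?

Let j be the number exceeding 38. Then the total is ≥ 39·j + 0·(14 − j) = 0 + 39j.
So 39j ≤ 257 and j ≤ 6; hence at least 14 − 6 = 8 are ≤ 38.
Exactly 8 works: 8 values at 0 and 6 at 39 total 234; raise one of the low values by 23 (still ≤ 38) to hit 257.

8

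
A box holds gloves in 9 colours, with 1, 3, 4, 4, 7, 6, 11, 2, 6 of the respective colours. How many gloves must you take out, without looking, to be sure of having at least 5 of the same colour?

31

In the worst case you take as many as possible of each colour without reaching 5: 1 + 3 + 4 + 4 + 4 + 4 + 4 + 2 + 4 = 30.
The next one must give 5 of some colour, so 30 + 1 = 31.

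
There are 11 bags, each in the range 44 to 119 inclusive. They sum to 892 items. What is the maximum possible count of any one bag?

119

Maximizing one value means minimizing the remaining 10.
The other 10 contribute at least 10 × 44 = 440, leaving at most 892 − 440 = 452.
But each bag is capped at 119, so the maximum is 119.
Achievable: one at 119 and the other 10 totalling 773, which fits since 10 × 44 ≤ 773 ≤ 10 × 119.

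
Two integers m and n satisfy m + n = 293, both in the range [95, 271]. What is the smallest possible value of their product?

18810

For a fixed sum, mn is smallest when m and n are as far apart as possible.
The extreme feasible split is m = 95, n = 198, giving mn = 18810.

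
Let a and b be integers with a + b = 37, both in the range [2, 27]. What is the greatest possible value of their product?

342

For a fixed sum, the product ab is largest when a and b are as close as possible.
Taking a = 18 and b = 19 (both in [2, 27]) gives ab = 342.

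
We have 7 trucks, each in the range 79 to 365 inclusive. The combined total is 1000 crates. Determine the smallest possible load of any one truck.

To make one truck as small as possible, make the other 6 as large as possible.
The other 6 can take up 6 × 365 = 2190 ≥ 1000 − 79, so one truck can sit at its floor of 79.
Achievable: one at 79 and the other 6 totalling 921, which fits since 6 × 79 ≤ 921 ≤ 6 × 365.

79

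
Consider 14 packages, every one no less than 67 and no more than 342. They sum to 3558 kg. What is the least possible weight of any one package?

To make one package as small as possible, make the other 13 as large as possible.
The other 13 can take up 13 × 342 = 4446 ≥ 3558 − 67, so one package can sit at its floor of 67.
Achievable: one at 67 and the other 13 totalling 3491, which fits since 13 × 67 ≤ 3491 ≤ 13 × 342.

67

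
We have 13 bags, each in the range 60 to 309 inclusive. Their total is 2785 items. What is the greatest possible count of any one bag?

Maximizing one value means minimizing the remaining 12.
The other 12 contribute at least 12 × 60 = 720, leaving at most 2785 − 720 = 2065.
But each bag is capped at 309, so the maximum is 309.
Achievable: one at 309 and the other 12 totalling 2476, which fits since 12 × 60 ≤ 2476 ≤ 12 × 309.

309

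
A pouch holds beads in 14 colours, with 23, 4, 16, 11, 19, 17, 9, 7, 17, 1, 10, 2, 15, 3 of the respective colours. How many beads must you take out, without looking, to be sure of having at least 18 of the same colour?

147

In the worst case you take as many as possible of each colour without reaching 18: 17 + 4 + 16 + 11 + 17 + 17 + 9 + 7 + 17 + 1 + 10 + 2 + 15 + 3 = 146.
The next one must give 18 of some colour, so 146 + 1 = 147.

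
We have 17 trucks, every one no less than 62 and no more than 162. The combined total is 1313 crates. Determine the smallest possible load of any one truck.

62

To make one truck as small as possible, make the other 16 as large as possible.
The other 16 can take up 16 × 162 = 2592 ≥ 1313 − 62, so one truck can sit at its floor of 62.
Achievable: one at 62 and the other 16 totalling 1251, which fits since 16 × 62 ≤ 1251 ≤ 16 × 162.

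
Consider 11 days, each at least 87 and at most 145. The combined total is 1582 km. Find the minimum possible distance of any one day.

Minimizing one value means maximizing the remaining 10.
The other 10 contribute at most 10 × 145 = 1450, leaving at least 1582 − 1450 = 132.
Since 132 ≥ 87, this is achievable: one at 132 and 10 at 145.

132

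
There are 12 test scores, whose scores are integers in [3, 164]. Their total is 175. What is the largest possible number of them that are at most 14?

11

Suppose k of them are at most 14. Those contribute at most 14 each and the rest at most 164 each.
So the total is at most 14k + 164(12 − k) = 1968 − 150k. This must still be ≥ 175, so k ≤ 11.
k = 11 is achieved by 11 values at 14 and 1 at 164, total 318; lower one of the 164's by 143 (still > 14) to reach 175.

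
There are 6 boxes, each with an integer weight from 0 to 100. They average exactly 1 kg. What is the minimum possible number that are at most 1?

The total is 6 × 1 = 6.
Each value above 1 is at least 2, contributing at least 2 − 0 = 2 above the floor 0.
The sum exceeds the floor total 0 by 6, so at most ⌊6/2⌋ = 3 exceed 1, and at least 3 are ≤ 1.
Exactly 3 works: 3 values at 0 and 3 at 2 total 6.

3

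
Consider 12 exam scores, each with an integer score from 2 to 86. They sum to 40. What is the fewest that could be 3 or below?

4

If only k of them are at most 3, the other 12 − k are at least 4, so the total is at least (12 − k)·4 + k·2.
This is ≤ 40, so (12 − k)·4 + 2k ≤ 40, which gives k ≥ 4.
Exactly 4 works: 4 values at 2 and 8 at 4 total 40.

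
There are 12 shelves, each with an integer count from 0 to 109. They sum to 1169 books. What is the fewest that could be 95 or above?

If only k of them are at least 95, the other 12 − k are at most 94, so the total is at most k·109 + (12 − k)·94.
This must reach 1169, so k·109 + (12 − k)·94 ≥ 1169, giving k ≥ 3.
Exactly 3 works: 3 values at 109 and 9 at 94 total 1173; lower one of the high values by 4 (still ≥ 95) to hit 1169.

3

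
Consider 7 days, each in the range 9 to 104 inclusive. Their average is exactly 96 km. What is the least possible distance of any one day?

48

Minimizing one value means maximizing the remaining 6.
The total is 7 × 96 = 672.
The other 6 contribute at most 6 × 104 = 624, leaving at least 672 − 624 = 48.
Since 48 ≥ 9, this is achievable: one at 48 and 6 at 104.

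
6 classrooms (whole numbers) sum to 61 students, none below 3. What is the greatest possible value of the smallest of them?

If every one of the 6 were at least 11, the total would be at least 6 × 11 = 66 > 61.
Taking 5 copies of 10 and 1 copy of 11 gives exactly 61, so 10 is attained.

10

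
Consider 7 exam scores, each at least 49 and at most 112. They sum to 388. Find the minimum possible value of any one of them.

To make one score as small as possible, make the other 6 as large as possible.
The other 6 can take up 6 × 112 = 672 ≥ 388 − 49, so one score can sit at its floor of 49.
Achievable: one at 49 and the other 6 totalling 339, which fits since 6 × 49 ≤ 339 ≤ 6 × 112.

49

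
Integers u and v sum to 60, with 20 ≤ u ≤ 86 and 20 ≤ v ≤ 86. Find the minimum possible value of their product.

uv = u(60 − u) is concave in u, so over [20, 40] it is minimized at an endpoint.
At the endpoint u = 20, v = 60 − 20 = 40, so uv = 20 × 40 = 800.

800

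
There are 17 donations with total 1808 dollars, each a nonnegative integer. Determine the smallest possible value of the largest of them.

107

The average is 1808/17 > 106, so not all 17 can be 106 or less; the largest is ≥ 107.
Achievable: 6 of them at 107 and 11 at 106 total 1808.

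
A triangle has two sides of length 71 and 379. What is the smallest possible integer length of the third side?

The third side must exceed |71 − 379| = 308.
The smallest integer above 308 is 309.

309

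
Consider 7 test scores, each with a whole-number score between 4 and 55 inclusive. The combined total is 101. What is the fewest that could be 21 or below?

Each value above 21 is at least 22, contributing at least 22 − 4 = 18 above the floor 4.
The sum exceeds the floor total 28 by 73, so at most ⌊73/18⌋ = 4 exceed 21, and at least 3 are ≤ 21.
Exactly 3 works: 3 values at 4 and 4 at 22 total 100; raise one of the low values by 1 (still ≤ 21) to hit 101.

3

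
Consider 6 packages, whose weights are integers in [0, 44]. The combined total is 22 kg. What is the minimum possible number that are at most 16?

If only k of them are at most 16, the other 6 − k are at least 17, so the total is at least (6 − k)·17 + k·0.
This is ≤ 22, so (6 − k)·17 + 0k ≤ 22, which gives k ≥ 5.
Exactly 5 works: 5 values at 0 and 1 at 17 total 17; raise one of the low values by 5 (still ≤ 16) to hit 22.

5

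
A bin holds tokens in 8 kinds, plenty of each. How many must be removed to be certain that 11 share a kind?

81

In the worst case you draw 10 of each of the 8 kinds: 8 × 10 = 80.
One more forces 11 of some kind, so 80 + 1 = 81.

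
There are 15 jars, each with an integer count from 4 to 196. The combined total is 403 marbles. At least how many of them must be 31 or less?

Let j be the number exceeding 31. Then the total is ≥ 32·j + 4·(15 − j) = 60 + 28j.
So 28j ≤ 343 and j ≤ 12; hence at least 15 − 12 = 3 are ≤ 31.
Exactly 3 works: 3 values at 4 and 12 at 32 total 396; raise one of the low values by 7 (still ≤ 31) to hit 403.

3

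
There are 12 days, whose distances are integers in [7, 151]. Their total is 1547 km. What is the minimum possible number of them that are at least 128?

Suppose at most 12 − j of them reach 128; then j values are ≤ 127 and the rest ≤ 151.
The total is then ≤ 127·j + 151·(12 − j) = 1812 − 24j. For this to be ≥ 1547 we need j ≤ 11, so at least 12 − 11 = 1 must reach 128.
Exactly 1 works: 1 value at 151 and 11 at 127 total 1548; lower one of the high values by 1 (still ≥ 128) to hit 1547.

1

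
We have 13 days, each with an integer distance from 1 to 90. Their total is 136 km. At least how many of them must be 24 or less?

Each value above 24 is at least 25, contributing at least 25 − 1 = 24 above the floor 1.
The sum exceeds the floor total 13 by 123, so at most ⌊123/24⌋ = 5 exceed 24, and at least 8 are ≤ 24.
Exactly 8 works: 8 values at 1 and 5 at 25 total 133; raise one of the low values by 3 (still ≤ 24) to hit 136.

8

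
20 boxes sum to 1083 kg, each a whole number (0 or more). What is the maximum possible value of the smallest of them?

54

The average is 1083/20 < 55, so some value is ≤ 54.
Taking 17 copies of 54 and 3 copies of 55 gives exactly 1083, so 54 is attained.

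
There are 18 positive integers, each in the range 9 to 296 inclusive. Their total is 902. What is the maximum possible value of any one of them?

To make one integer as large as possible, make the other 17 as small as possible.
The other 17 contribute at least 17 × 9 = 153, leaving at most 902 − 153 = 749.
But each integer is capped at 296, so the maximum is 296.
Achievable: one at 296 and the other 17 totalling 606, which fits since 17 × 9 ≤ 606 ≤ 17 × 296.

296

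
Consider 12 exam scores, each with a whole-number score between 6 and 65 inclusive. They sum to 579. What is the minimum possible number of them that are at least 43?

If only k of them are at least 43, the other 12 − k are at most 42, so the total is at most k·65 + (12 − k)·42.
This must reach 579, so k·65 + (12 − k)·42 ≥ 579, giving k ≥ 4.
Exactly 4 works: 4 values at 65 and 8 at 42 total 596; lower one of the high values by 17 (still ≥ 43) to hit 579.

4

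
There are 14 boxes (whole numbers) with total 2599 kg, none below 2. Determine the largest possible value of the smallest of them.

185

The average is 2599/14 < 186, so some value is ≤ 185.
Equality holds with 5 values of 185 and 9 values of 186.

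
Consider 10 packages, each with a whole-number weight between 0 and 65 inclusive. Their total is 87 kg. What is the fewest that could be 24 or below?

Let j be the number exceeding 24. Then the total is ≥ 25·j + 0·(10 − j) = 0 + 25j.
So 25j ≤ 87 and j ≤ 3; hence at least 10 − 3 = 7 are ≤ 24.
Exactly 7 works: 7 values at 0 and 3 at 25 total 75; raise one of the low values by 12 (still ≤ 24) to hit 87.

7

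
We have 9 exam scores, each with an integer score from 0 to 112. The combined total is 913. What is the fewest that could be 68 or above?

Suppose at most 9 − j of them reach 68; then j values are ≤ 67 and the rest ≤ 112.
The total is then ≤ 67·j + 112·(9 − j) = 1008 − 45j. For this to be ≥ 913 we need j ≤ 2, so at least 9 − 2 = 7 must reach 68.
Exactly 7 works: 7 values at 112 and 2 at 67 total 918; lower one of the high values by 5 (still ≥ 68) to hit 913.

7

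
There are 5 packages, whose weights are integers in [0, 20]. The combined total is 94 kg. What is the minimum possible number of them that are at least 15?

Each value short of 15 is at most 14, costing at least 20 − 14 = 6 against the maximum total of 100.
We can afford to lose at most 100 − 94 = 6, so at most ⌊6/6⌋ = 1 fall short, and at least 4 are ≥ 15.
Exactly 4 works: 4 values at 20 and 1 at 14 total 94.

4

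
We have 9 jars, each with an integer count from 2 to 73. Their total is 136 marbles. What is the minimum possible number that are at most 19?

3

Each value above 19 is at least 20, contributing at least 20 − 2 = 18 above the floor 2.
The sum exceeds the floor total 18 by 118, so at most ⌊118/18⌋ = 6 exceed 19, and at least 3 are ≤ 19.
Exactly 3 works: 3 values at 2 and 6 at 20 total 126; raise one of the low values by 10 (still ≤ 19) to hit 136.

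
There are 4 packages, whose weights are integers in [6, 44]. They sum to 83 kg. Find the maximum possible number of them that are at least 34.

2

Suppose k of them are at least 34. Those contribute at least 34 each and the other 4 − k at least 6 each.
So the total is at least 34k + 6(4 − k) = 24 + 28k. This must be ≤ 83, giving k ≤ 2.
k = 2 is achieved by 2 values at 34 and 2 at 6, total 80; add 3 to one value (staying below 34) to reach 83.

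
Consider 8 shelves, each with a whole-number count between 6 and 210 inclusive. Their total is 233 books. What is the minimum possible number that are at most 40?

Let j be the number exceeding 40. Then the total is ≥ 41·j + 6·(8 − j) = 48 + 35j.
So 35j ≤ 185 and j ≤ 5; hence at least 8 − 5 = 3 are ≤ 40.
Exactly 3 works: 3 values at 6 and 5 at 41 total 223; raise one of the low values by 10 (still ≤ 40) to hit 233.

3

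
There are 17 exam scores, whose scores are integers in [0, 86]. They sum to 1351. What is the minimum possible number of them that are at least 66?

If only k of them are at least 66, the other 17 − k are at most 65, so the total is at most k·86 + (17 − k)·65.
This must reach 1351, so k·86 + (17 − k)·65 ≥ 1351, giving k ≥ 12.
Exactly 12 works: 12 values at 86 and 5 at 65 total 1357; lower one of the high values by 6 (still ≥ 66) to hit 1351.

12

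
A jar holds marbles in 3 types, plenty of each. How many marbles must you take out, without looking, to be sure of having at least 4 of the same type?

You could draw 3 of every type without reaching 4 of any — 9 in all.
One more forces 4 of some type, so 9 + 1 = 10.

10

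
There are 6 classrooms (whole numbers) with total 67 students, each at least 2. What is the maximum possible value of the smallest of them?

11

The 6 values sum to 67, so their minimum is at most ⌊67/6⌋ = 11.
Taking 5 copies of 11 and 1 copy of 12 gives exactly 67, so 11 is attained.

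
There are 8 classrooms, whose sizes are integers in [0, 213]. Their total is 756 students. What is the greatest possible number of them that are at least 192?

3

With k values at 192 or above and the rest at least 0, the sum is at least 0 + 192k.
Since the sum is 756, we need 192k ≤ 756, i.e. k ≤ 3.
k = 3 is achieved by 3 values at 192 and 5 at 0, total 576; add 180 to one value (staying below 192) to reach 756.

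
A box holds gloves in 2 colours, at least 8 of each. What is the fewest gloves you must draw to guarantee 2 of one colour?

You could draw 1 of every colour without reaching 2 of any — 2 in all.
One more forces 2 of some colour, so 2 + 1 = 3.

3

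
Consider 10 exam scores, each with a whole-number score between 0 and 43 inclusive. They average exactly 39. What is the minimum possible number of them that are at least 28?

The total is 10 × 39 = 390.
Suppose at most 10 − j of them reach 28; then j values are ≤ 27 and the rest ≤ 43.
The total is then ≤ 27·j + 43·(10 − j) = 430 − 16j. For this to be ≥ 390 we need j ≤ 2, so at least 10 − 2 = 8 must reach 28.
Exactly 8 works: 8 values at 43 and 2 at 27 total 398; lower one of the high values by 8 (still ≥ 28) to hit 390.

8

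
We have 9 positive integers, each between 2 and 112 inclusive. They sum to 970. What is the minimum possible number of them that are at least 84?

8

If only k of them are at least 84, the other 9 − k are at most 83, so the total is at most k·112 + (9 − k)·83.
This must reach 970, so k·112 + (9 − k)·83 ≥ 970, giving k ≥ 8.
Exactly 8 works: 8 values at 112 and 1 at 83 total 979; lower one of the high values by 9 (still ≥ 84) to hit 970.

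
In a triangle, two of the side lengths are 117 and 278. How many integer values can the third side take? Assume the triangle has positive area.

233

The triangle inequality gives |117 − 278| < c < 117 + 278, i.e. 161 < c < 395.
So c can be any integer from 162 to 394: 233 values.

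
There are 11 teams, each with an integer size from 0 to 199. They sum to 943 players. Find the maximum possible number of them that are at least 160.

Suppose k of them are at least 160. Those contribute at least 160 each and the other 11 − k at least 0 each.
So the total is at least 160k + 0(11 − k) = 0 + 160k. This must be ≤ 943, giving k ≤ 5.
k = 5 is achieved by 5 values at 160 and 6 at 0, total 800; add 143 to one value (staying below 160) to reach 943.

5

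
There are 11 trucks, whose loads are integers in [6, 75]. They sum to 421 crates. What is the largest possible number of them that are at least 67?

5

With k values at 67 or above and the rest at least 6, the sum is at least 66 + 61k.
Since the sum is 421, we need 61k ≤ 355, i.e. k ≤ 5.
k = 5 is achieved by 5 values at 67 and 6 at 6, total 371; add 50 to one value (staying below 67) to reach 421.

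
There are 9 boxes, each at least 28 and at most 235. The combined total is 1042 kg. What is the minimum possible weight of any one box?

28

Minimizing one value means maximizing the remaining 8.
The other 8 can take up 8 × 235 = 1880 ≥ 1042 − 28, so one box can sit at its floor of 28.
Achievable: one at 28 and the other 8 totalling 1014, which fits since 8 × 28 ≤ 1014 ≤ 8 × 235.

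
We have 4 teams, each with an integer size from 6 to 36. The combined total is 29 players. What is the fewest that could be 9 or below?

3

If only k of them are at most 9, the other 4 − k are at least 10, so the total is at least (4 − k)·10 + k·6.
This is ≤ 29, so (4 − k)·10 + 6k ≤ 29, which gives k ≥ 3.
Exactly 3 works: 3 values at 6 and 1 at 10 total 28; raise one of the low values by 1 (still ≤ 9) to hit 29.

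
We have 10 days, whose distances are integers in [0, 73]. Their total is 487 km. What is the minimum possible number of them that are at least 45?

If only k of them are at least 45, the other 10 − k are at most 44, so the total is at most k·73 + (10 − k)·44.
This must reach 487, so k·73 + (10 − k)·44 ≥ 487, giving k ≥ 2.
Exactly 2 works: 2 values at 73 and 8 at 44 total 498; lower one of the high values by 11 (still ≥ 45) to hit 487.

2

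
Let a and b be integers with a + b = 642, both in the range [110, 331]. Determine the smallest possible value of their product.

102941

Since a + b is fixed, pushing one of them to its bound minimizes the product.
The extreme feasible split is a = 311, b = 331, giving ab = 102941.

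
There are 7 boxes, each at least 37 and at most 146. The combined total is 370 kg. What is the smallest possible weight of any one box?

37

To make one box as small as possible, make the other 6 as large as possible.
The other 6 can take up 6 × 146 = 876 ≥ 370 − 37, so one box can sit at its floor of 37.
Achievable: one at 37 and the other 6 totalling 333, which fits since 6 × 37 ≤ 333 ≤ 6 × 146.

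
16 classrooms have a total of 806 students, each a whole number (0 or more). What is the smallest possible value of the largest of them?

51

The average is 806/16 > 50, so not all 16 can be 50 or less; the largest is ≥ 51.
Equality holds with 6 values of 51 and 10 values of 50.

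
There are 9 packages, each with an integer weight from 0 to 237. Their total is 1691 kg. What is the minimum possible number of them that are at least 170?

3

Suppose at most 9 − j of them reach 170; then j values are ≤ 169 and the rest ≤ 237.
The total is then ≤ 169·j + 237·(9 − j) = 2133 − 68j. For this to be ≥ 1691 we need j ≤ 6, so at least 9 − 6 = 3 must reach 170.
Exactly 3 works: 3 values at 237 and 6 at 169 total 1725; lower one of the high values by 34 (still ≥ 170) to hit 1691.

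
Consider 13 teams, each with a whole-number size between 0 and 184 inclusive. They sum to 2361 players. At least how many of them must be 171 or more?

11

Suppose at most 13 − j of them reach 171; then j values are ≤ 170 and the rest ≤ 184.
The total is then ≤ 170·j + 184·(13 − j) = 2392 − 14j. For this to be ≥ 2361 we need j ≤ 2, so at least 13 − 2 = 11 must reach 171.
Exactly 11 works: 11 values at 184 and 2 at 170 total 2364; lower one of the high values by 3 (still ≥ 171) to hit 2361.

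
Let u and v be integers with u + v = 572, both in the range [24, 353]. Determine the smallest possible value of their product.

Since u + v is fixed, pushing one of them to its bound minimizes the product.
At the endpoint u = 219, v = 572 − 219 = 353, so uv = 219 × 353 = 77307.

77307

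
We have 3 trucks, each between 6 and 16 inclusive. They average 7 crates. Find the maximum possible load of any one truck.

9

To make one truck as large as possible, make the other 2 as small as possible.
The total is 3 × 7 = 21.
The other 2 contribute at least 2 × 6 = 12, leaving at most 21 − 12 = 9.
Since 9 ≤ 16, this is achievable: one at 9 and 2 at 6.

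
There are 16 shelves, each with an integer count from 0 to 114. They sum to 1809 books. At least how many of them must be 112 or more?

11

Each value short of 112 is at most 111, costing at least 114 − 111 = 3 against the maximum total of 1824.
We can afford to lose at most 1824 − 1809 = 15, so at most ⌊15/3⌋ = 5 fall short, and at least 11 are ≥ 112.
Exactly 11 works: 11 values at 114 and 5 at 111 total 1809.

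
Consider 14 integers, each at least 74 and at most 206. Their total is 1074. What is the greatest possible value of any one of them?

112

Maximizing one value means minimizing the remaining 13.
The other 13 contribute at least 13 × 74 = 962, leaving at most 1074 − 962 = 112.
Since 112 ≤ 206, this is achievable: one at 112 and 13 at 74.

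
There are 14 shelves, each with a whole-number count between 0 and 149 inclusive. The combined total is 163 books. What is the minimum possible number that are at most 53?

If only k of them are at most 53, the other 14 − k are at least 54, so the total is at least (14 − k)·54 + k·0.
This is ≤ 163, so (14 − k)·54 + 0k ≤ 163, which gives k ≥ 11.
Exactly 11 works: 11 values at 0 and 3 at 54 total 162; raise one of the low values by 1 (still ≤ 53) to hit 163.

11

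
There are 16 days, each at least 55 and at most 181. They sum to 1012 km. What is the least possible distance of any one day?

55

To make one day as small as possible, make the other 15 as large as possible.
The other 15 can take up 15 × 181 = 2715 ≥ 1012 − 55, so one day can sit at its floor of 55.
Achievable: one at 55 and the other 15 totalling 957, which fits since 15 × 55 ≤ 957 ≤ 15 × 181.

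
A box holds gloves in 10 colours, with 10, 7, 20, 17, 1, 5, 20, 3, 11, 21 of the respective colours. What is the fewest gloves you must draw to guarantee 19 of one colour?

109

In the worst case you take as many as possible of each colour without reaching 19: 10 + 7 + 18 + 17 + 1 + 5 + 18 + 3 + 11 + 18 = 108.
The next one must give 19 of some colour, so 108 + 1 = 109.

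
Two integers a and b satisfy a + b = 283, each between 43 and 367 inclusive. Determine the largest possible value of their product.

20022

With a + b fixed, ab peaks when the two are closest together.
Taking a = 141 and b = 142 (both in [43, 367]) gives ab = 20022.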